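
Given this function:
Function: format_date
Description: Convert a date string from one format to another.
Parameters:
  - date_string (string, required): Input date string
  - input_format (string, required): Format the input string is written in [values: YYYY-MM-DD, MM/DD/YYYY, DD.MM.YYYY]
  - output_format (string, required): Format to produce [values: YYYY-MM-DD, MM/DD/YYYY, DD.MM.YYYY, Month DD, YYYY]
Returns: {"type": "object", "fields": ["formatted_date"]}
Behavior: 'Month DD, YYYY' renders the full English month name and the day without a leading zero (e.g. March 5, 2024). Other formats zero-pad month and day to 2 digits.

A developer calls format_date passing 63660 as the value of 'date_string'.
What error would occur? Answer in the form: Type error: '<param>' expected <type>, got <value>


Spec: 'date_string' is declared as string; 63660 is an integer.
Type error: 'date_string' expected string, got 63660


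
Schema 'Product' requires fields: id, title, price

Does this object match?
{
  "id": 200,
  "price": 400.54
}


Checking required fields...
Missing: title
Invalid - missing required field 'title'


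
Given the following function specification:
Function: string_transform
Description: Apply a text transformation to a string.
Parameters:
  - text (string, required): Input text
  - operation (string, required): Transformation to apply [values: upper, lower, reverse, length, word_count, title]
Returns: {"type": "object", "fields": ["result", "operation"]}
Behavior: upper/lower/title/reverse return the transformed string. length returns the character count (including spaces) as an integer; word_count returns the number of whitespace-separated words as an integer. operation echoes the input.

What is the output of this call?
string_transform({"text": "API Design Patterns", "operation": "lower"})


lower('API Design Patterns') = 'api design patterns'
Output:
{"result": "api design patterns", "operation": "lower"}


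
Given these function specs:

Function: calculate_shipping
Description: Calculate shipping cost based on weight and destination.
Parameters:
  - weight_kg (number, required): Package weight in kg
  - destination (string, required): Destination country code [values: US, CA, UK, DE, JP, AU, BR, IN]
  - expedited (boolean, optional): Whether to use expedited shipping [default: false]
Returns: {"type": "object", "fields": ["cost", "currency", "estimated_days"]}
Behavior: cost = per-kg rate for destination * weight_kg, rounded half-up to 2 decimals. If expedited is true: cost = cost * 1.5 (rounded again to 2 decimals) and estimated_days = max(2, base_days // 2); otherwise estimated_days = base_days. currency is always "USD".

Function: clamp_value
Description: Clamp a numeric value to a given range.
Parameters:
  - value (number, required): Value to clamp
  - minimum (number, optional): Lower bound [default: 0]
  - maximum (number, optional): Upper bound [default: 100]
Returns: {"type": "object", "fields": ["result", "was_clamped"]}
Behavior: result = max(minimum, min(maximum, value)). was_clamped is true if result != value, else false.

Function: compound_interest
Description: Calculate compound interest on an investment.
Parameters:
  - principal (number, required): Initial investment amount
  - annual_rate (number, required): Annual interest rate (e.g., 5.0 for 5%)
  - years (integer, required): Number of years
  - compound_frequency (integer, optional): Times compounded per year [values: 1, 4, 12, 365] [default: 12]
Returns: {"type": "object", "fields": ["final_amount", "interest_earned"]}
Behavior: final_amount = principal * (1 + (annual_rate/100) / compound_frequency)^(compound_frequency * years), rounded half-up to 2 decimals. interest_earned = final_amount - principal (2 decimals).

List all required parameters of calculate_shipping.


Parameters of calculate_shipping and their required/optional flag:
  weight_kg: required
  destination: required
  expedited: optional
destination, weight_kg


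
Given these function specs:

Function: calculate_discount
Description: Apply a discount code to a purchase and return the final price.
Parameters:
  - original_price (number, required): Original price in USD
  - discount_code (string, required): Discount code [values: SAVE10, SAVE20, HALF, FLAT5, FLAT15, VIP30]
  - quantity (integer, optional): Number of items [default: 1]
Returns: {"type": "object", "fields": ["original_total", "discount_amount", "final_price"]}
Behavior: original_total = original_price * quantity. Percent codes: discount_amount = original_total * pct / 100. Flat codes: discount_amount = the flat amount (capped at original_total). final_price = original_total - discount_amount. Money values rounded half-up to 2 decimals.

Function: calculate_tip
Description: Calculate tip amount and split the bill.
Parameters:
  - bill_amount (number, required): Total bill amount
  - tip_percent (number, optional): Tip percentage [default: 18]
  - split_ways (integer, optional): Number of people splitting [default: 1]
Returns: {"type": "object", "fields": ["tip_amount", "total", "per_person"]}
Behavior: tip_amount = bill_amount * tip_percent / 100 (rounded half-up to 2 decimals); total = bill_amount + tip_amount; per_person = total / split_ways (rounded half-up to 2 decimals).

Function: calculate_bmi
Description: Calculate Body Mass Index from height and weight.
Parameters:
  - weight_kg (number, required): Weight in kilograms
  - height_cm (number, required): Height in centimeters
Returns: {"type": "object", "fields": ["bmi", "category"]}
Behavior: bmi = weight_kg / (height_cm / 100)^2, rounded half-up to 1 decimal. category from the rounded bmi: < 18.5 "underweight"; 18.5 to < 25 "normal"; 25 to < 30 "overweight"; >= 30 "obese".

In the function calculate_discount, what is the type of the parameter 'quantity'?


The calculate_discount spec declares:
  - quantity (integer, optional): Number of items [default: 1]
Type:
integer


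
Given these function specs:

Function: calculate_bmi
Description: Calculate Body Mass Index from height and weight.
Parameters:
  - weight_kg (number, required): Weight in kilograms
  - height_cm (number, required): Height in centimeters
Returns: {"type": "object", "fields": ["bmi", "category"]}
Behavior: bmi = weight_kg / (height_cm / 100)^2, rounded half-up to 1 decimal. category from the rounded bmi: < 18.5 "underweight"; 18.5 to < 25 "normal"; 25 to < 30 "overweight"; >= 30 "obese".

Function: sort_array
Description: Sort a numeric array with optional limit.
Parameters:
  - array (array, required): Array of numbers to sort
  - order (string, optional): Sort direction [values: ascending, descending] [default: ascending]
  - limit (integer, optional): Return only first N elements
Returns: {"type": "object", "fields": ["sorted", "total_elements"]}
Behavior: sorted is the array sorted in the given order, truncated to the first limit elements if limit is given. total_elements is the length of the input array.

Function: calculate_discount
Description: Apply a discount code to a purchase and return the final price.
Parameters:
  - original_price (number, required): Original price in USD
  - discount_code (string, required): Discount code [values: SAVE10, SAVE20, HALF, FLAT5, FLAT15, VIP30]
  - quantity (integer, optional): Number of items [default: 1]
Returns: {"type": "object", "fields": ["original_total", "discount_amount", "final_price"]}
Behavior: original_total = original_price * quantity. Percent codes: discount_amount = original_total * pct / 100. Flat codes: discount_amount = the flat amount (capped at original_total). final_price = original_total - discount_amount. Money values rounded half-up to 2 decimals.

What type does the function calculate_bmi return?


The calculate_bmi spec declares Returns: {"type": "object", "fields": ["bmi", "category"]}
Type:
object


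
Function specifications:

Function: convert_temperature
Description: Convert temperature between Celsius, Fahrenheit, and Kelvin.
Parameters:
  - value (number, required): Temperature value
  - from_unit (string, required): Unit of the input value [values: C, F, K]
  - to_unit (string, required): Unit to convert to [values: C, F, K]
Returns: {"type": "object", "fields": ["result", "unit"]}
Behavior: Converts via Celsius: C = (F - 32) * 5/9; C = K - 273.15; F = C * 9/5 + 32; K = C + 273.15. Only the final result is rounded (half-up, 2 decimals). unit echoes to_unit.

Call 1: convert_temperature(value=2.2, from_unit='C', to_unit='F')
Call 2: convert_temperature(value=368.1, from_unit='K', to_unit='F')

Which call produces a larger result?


Call 1:
  Input already in C: 2.2
  To F: 2.2 * 9/5 + 32 = 35.96
  Round to 2 decimals: 35.96
  -> 35.96 F
Call 2:
  To C: 368.1 - 273.15 = 94.95
  To F: 94.95 * 9/5 + 32 = 202.91
  Round to 2 decimals: 202.91
  -> 202.91 F
Call 2 (202.91 F)


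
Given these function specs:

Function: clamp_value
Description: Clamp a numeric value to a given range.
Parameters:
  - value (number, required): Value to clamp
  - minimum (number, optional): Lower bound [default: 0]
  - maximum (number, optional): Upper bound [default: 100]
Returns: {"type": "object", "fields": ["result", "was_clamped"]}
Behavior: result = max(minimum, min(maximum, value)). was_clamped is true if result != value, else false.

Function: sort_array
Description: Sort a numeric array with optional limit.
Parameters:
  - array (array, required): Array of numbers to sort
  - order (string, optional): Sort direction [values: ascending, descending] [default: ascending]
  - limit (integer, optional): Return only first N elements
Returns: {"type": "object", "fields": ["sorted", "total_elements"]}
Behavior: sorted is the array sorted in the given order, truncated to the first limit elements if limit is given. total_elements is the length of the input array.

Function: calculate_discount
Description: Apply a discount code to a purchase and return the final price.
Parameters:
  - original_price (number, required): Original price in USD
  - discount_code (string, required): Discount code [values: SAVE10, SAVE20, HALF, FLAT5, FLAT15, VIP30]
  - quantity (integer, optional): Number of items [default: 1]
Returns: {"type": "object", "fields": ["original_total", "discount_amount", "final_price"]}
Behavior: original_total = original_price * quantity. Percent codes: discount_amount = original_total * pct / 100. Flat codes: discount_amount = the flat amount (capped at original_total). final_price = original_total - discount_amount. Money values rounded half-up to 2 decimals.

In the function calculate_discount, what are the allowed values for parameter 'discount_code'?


The calculate_discount spec declares:
  - discount_code (string, required): Discount code [values: SAVE10, SAVE20, HALF, FLAT5, FLAT15, VIP30]
Allowed values:
SAVE10, SAVE20, HALF, FLAT5, FLAT15, VIP30


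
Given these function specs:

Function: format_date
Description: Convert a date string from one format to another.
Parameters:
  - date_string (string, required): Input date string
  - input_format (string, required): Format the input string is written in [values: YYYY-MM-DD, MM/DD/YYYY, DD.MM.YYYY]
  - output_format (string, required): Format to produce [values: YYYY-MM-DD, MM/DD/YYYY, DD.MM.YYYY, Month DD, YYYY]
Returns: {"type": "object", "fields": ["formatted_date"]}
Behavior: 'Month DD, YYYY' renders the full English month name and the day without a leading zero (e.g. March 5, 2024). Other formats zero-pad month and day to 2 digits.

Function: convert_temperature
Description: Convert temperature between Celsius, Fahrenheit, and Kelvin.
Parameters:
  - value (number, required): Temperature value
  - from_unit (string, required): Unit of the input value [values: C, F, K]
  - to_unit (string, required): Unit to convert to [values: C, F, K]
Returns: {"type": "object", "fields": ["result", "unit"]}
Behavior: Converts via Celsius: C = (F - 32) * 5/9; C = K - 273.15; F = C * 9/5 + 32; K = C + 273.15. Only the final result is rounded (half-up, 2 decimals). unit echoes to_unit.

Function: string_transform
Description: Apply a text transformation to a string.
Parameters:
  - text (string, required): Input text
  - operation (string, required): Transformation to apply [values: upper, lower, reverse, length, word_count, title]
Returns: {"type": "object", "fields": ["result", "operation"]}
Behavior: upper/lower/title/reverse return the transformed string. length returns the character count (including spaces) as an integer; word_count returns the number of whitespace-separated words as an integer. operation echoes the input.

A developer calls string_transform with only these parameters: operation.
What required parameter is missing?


Required parameters: text, operation
Provided: operation
Missing: text
text


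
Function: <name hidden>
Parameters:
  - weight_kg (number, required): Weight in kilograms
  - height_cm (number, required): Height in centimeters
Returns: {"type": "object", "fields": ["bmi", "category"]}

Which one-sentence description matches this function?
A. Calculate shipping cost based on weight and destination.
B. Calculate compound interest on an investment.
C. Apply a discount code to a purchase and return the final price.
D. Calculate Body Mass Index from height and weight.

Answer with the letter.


Parameters weight_kg, height_cm and return ["bmi", "category"] fit: Calculate Body Mass Index from height and weight.
D


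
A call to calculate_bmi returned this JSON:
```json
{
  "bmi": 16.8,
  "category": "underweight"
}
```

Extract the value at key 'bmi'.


16.8


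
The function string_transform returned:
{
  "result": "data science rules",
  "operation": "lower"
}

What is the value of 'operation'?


lower


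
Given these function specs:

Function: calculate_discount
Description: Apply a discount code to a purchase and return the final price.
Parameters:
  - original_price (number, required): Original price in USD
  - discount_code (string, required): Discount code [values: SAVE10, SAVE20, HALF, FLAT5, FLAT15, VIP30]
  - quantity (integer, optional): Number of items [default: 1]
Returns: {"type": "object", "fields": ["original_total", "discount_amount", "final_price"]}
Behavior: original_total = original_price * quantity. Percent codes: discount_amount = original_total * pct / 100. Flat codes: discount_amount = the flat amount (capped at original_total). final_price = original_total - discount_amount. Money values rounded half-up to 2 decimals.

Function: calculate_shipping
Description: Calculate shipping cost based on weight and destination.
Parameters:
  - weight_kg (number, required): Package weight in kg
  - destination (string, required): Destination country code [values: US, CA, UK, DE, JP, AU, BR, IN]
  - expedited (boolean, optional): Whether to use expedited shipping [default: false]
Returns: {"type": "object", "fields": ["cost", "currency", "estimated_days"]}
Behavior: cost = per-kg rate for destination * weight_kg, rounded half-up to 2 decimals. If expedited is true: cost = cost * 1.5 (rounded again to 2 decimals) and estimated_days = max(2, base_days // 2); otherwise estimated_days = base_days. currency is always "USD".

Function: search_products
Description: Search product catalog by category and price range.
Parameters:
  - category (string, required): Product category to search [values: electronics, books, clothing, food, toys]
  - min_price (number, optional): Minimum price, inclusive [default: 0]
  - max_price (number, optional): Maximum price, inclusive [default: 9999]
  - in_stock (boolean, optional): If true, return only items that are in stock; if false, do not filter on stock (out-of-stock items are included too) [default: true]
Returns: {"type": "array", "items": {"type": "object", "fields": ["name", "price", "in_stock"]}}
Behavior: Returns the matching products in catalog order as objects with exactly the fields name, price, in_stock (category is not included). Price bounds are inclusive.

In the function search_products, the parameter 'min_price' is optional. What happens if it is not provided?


The search_products spec declares:
  - min_price (number, optional): Minimum price, inclusive [default: 0]
It defaults to 0


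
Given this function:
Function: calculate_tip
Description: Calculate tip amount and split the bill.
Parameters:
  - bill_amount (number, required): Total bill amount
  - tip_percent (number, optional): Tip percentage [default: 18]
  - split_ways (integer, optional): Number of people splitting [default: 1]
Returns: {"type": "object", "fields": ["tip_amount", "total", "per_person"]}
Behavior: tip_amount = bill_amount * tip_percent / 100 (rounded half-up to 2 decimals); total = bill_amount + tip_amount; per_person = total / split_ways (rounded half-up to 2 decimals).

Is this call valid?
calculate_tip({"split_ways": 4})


Checking required parameters...
Missing required parameter: bill_amount
Invalid - missing required parameter 'bill_amount'


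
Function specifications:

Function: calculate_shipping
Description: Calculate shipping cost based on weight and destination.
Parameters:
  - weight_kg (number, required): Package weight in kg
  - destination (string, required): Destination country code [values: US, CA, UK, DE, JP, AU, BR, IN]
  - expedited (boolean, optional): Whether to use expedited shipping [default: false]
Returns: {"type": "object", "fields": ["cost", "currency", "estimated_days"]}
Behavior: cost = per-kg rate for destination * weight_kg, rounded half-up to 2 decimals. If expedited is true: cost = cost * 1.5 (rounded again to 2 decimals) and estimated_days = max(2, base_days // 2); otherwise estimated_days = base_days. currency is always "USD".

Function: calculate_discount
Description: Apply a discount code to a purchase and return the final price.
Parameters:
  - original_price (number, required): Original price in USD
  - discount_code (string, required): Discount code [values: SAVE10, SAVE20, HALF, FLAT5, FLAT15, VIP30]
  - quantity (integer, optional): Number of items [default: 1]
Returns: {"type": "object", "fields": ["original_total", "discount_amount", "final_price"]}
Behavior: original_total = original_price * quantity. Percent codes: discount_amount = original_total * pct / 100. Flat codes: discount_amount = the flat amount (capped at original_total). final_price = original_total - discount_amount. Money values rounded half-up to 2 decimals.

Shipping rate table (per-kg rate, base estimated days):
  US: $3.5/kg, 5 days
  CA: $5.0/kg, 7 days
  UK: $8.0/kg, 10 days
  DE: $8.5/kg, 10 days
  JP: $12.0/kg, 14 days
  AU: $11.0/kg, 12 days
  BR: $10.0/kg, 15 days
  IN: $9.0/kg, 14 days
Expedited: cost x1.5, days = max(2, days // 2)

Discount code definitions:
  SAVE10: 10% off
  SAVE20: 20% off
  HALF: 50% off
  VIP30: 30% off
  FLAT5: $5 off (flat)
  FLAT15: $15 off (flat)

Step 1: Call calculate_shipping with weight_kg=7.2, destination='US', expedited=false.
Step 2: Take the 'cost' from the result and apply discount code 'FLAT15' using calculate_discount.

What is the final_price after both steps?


Step 1: calculate_shipping(weight_kg=7.2, destination=US, expedited=false)
  Rate for US: $3.5/kg, base 5 days
  cost = 3.5 * 7.2 = 25.2 -> 25.20
  expedited not set/false: estimated_days = 5
  -> cost = 25.20 USD
Step 2: calculate_discount(original_price=25.2, discount_code=FLAT15, quantity=1)
  original_total = 25.2 * 1 = 25.20
  FLAT15 = $15 flat: discount_amount = min(15.00, 25.20) = 15.00
  final_price = 25.20 - 15.00 = 10.20
  -> final_price = 10.20
$10.20


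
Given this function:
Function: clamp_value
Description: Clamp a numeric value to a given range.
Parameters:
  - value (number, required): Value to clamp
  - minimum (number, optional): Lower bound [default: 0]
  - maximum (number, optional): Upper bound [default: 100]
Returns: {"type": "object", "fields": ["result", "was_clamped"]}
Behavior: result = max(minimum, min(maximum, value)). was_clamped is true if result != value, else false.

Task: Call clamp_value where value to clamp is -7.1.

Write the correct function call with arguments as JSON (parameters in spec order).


Mapping each described value to its parameter name:
  'Value to clamp' -> value = -7.1
clamp_value({"value": -7.1})


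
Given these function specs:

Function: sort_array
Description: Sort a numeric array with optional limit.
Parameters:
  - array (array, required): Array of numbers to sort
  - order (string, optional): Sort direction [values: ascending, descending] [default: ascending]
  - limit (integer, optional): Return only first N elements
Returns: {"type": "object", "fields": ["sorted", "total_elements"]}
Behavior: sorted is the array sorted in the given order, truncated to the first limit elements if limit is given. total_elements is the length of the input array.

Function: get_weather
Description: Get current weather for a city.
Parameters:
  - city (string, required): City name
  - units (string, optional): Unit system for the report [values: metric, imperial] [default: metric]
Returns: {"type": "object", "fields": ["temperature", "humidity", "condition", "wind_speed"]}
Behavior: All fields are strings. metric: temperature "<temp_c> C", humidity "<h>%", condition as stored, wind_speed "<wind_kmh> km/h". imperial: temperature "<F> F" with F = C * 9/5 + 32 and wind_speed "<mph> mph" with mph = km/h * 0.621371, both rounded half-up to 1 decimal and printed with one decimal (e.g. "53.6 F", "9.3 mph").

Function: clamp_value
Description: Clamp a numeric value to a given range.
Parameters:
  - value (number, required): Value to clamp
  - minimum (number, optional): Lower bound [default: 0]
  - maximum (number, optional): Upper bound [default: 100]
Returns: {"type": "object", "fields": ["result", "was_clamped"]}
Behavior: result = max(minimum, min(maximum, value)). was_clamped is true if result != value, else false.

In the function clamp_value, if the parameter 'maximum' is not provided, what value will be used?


The clamp_value spec declares:
  - maximum (number, optional): Upper bound [default: 100]
Default:
100


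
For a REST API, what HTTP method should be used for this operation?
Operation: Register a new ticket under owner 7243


GET = read, POST = create, PUT = update/replace, DELETE = remove
This operation is a create.
POST


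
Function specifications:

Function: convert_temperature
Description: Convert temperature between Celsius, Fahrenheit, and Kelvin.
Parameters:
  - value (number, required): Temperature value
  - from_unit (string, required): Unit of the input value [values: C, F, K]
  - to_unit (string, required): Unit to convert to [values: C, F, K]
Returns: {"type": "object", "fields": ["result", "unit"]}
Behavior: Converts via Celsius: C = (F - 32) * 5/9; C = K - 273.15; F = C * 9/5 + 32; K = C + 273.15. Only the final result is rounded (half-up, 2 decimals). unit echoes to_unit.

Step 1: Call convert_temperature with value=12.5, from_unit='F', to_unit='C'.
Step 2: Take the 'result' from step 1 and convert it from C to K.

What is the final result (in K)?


Step 1: convert_temperature(value=12.5, from_unit=F, to_unit=C)
  To C: (12.5 - 32) * 5/9 = -10.833333
  Target is C: -10.833333
  Round to 2 decimals: -10.83
  -> result = -10.83 C
Step 2: convert_temperature(value=-10.83, from_unit=C, to_unit=K)
  Input already in C: -10.83
  To K: -10.83 + 273.15 = 262.32
  Round to 2 decimals: 262.32
  -> result = 262.32 K
262.32 K


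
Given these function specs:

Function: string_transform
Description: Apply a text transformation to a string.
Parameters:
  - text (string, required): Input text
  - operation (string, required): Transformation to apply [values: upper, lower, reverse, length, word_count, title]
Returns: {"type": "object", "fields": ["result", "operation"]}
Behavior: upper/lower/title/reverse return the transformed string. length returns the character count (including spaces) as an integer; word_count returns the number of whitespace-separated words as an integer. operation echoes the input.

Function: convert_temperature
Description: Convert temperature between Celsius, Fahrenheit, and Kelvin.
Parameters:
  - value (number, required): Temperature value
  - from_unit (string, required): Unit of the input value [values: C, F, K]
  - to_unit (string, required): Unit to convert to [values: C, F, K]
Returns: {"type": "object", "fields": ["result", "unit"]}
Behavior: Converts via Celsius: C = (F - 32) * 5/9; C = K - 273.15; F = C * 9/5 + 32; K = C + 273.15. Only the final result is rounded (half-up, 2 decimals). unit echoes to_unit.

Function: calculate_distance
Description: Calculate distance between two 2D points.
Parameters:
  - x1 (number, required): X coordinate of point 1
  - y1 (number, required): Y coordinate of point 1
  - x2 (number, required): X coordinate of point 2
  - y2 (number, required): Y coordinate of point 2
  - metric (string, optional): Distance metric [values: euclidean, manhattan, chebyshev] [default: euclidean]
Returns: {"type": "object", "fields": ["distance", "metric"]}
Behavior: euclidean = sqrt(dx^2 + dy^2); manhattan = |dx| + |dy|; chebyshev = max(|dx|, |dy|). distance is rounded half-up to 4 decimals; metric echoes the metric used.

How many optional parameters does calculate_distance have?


Parameters of calculate_distance: x1 (required), y1 (required), x2 (required), y2 (required), metric (optional)
Optional count:
1


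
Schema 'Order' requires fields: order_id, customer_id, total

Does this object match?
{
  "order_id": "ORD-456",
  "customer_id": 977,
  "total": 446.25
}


Checking required fields... All present.
Valid - all required fields present


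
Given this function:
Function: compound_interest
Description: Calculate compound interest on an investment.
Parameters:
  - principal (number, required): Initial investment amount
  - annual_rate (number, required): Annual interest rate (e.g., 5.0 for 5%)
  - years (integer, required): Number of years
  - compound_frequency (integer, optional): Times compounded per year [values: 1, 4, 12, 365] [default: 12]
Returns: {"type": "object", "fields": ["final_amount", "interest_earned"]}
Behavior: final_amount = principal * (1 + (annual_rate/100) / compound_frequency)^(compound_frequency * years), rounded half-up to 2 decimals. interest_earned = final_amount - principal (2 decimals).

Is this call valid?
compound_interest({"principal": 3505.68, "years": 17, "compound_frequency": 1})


Checking required parameters...
Missing required parameter: annual_rate
Invalid - missing required parameter 'annual_rate'


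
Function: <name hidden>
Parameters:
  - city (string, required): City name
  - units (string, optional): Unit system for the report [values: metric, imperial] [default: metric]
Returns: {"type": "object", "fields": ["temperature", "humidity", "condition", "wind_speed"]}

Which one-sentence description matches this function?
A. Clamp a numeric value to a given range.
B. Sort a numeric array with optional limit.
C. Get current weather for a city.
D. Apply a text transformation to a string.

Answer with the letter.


Parameters city, units and return ["temperature", "humidity", "condition", "wind_speed"] fit: Get current weather for a city.
C


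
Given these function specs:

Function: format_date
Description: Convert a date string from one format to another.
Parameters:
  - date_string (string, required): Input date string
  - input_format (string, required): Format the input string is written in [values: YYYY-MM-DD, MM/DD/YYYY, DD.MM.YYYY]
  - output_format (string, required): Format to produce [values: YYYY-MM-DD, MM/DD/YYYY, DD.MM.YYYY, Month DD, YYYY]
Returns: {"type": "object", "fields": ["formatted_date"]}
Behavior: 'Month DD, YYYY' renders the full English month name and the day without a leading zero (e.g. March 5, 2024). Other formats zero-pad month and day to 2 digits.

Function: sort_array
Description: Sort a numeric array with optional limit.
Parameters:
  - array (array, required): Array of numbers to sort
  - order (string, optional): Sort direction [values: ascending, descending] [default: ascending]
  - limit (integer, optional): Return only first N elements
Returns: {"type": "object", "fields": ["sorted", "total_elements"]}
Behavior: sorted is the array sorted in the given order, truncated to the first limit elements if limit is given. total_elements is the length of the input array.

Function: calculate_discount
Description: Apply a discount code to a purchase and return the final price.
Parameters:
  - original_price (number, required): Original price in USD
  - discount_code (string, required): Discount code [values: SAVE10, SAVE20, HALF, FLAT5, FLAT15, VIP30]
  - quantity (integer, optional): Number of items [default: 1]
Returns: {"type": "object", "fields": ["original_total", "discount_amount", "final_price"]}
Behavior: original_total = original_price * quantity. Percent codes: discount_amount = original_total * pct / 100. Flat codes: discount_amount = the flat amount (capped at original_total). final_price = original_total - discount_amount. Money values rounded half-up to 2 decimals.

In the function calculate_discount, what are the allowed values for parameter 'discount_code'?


The calculate_discount spec declares:
  - discount_code (string, required): Discount code [values: SAVE10, SAVE20, HALF, FLAT5, FLAT15, VIP30]
Allowed values:
SAVE10, SAVE20, HALF, FLAT5, FLAT15, VIP30


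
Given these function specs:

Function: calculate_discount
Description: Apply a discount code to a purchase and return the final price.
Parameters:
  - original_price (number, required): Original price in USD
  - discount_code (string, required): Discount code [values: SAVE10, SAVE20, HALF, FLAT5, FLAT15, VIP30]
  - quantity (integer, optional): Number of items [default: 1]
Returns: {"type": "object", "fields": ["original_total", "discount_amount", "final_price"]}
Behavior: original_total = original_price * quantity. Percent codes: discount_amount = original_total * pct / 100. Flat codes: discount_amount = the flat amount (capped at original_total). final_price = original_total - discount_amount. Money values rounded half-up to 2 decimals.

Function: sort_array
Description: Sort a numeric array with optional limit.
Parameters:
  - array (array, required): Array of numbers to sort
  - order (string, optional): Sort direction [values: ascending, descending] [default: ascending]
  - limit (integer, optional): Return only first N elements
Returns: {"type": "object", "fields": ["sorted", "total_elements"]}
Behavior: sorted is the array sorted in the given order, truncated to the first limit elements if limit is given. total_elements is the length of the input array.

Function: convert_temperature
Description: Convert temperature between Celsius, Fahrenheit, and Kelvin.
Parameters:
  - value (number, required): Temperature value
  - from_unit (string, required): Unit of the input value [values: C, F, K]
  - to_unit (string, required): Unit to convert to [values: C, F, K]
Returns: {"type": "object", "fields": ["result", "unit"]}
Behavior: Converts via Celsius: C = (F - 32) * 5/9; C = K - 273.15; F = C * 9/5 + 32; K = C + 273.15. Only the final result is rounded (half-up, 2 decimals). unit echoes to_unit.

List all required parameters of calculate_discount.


Parameters of calculate_discount and their required/optional flag:
  original_price: required
  discount_code: required
  quantity: optional
discount_code, original_price


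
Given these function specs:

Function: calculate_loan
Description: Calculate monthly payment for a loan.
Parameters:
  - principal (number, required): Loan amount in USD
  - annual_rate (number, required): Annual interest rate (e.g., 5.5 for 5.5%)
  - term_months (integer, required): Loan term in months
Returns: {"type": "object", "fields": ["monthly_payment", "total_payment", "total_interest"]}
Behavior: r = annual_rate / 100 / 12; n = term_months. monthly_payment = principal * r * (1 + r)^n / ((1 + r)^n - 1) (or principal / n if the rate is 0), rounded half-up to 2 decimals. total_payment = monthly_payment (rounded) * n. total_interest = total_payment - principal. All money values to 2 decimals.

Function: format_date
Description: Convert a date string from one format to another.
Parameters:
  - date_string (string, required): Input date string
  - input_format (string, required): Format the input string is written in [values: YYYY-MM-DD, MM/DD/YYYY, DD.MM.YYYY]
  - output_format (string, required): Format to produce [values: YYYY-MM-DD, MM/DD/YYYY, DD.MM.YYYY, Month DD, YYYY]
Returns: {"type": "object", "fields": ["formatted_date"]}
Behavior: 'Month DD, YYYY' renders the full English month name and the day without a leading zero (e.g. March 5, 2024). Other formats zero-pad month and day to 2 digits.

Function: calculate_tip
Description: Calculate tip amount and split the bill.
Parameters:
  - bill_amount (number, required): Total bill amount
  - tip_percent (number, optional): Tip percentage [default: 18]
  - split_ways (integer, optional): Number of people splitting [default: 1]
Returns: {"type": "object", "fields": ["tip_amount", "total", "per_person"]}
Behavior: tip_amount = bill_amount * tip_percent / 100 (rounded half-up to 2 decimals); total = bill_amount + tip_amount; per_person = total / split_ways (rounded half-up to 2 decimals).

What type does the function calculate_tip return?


The calculate_tip spec declares Returns: {"type": "object", "fields": ["tip_amount", "total", "per_person"]}
Type:
object


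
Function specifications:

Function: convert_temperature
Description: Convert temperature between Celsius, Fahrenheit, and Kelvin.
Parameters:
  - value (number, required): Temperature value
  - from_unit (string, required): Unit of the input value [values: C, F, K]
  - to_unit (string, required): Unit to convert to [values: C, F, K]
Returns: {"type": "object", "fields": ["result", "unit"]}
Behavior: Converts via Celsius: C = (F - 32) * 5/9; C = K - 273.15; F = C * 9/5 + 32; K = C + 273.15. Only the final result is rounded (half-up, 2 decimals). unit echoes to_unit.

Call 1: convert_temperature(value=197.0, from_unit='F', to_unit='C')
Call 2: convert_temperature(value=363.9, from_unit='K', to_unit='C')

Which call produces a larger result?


Call 1:
  To C: (197 - 32) * 5/9 = 91.666667
  Target is C: 91.666667
  Round to 2 decimals: 91.67
  -> 91.67 C
Call 2:
  To C: 363.9 - 273.15 = 90.75
  Target is C: 90.75
  Round to 2 decimals: 90.75
  -> 90.75 C
Call 1 (91.67 C)


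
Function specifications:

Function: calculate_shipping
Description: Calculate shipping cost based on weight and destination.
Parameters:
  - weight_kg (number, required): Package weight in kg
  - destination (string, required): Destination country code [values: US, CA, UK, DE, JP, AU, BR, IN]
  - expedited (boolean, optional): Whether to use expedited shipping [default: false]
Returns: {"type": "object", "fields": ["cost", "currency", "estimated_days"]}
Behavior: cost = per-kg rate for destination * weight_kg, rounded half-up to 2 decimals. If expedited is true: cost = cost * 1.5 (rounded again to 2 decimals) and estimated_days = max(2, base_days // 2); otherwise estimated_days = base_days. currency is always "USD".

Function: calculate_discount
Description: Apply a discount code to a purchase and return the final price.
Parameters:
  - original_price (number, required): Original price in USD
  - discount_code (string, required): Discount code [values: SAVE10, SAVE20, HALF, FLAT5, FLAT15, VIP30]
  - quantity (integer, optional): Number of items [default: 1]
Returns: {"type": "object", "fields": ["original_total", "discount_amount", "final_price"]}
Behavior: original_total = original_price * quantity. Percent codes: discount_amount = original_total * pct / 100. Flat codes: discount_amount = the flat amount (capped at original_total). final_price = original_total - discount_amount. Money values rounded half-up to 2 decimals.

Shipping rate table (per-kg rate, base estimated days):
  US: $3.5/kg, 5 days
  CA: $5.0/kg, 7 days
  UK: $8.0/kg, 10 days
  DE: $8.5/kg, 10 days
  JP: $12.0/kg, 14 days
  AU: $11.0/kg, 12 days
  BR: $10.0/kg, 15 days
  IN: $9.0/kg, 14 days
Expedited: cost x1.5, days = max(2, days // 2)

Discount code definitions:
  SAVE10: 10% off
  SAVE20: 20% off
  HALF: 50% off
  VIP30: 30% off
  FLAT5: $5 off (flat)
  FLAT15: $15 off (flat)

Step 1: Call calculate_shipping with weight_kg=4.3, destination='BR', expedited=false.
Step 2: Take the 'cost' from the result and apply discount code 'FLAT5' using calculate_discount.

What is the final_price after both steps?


Step 1: calculate_shipping(weight_kg=4.3, destination=BR, expedited=false)
  Rate for BR: $10.0/kg, base 15 days
  cost = 10.0 * 4.3 = 43 -> 43.00
  expedited not set/false: estimated_days = 15
  -> cost = 43.00 USD
Step 2: calculate_discount(original_price=43.0, discount_code=FLAT5, quantity=1)
  original_total = 43.0 * 1 = 43.00
  FLAT5 = $5 flat: discount_amount = min(5.00, 43.00) = 5.00
  final_price = 43.00 - 5.00 = 38.00
  -> final_price = 38.00
$38.00


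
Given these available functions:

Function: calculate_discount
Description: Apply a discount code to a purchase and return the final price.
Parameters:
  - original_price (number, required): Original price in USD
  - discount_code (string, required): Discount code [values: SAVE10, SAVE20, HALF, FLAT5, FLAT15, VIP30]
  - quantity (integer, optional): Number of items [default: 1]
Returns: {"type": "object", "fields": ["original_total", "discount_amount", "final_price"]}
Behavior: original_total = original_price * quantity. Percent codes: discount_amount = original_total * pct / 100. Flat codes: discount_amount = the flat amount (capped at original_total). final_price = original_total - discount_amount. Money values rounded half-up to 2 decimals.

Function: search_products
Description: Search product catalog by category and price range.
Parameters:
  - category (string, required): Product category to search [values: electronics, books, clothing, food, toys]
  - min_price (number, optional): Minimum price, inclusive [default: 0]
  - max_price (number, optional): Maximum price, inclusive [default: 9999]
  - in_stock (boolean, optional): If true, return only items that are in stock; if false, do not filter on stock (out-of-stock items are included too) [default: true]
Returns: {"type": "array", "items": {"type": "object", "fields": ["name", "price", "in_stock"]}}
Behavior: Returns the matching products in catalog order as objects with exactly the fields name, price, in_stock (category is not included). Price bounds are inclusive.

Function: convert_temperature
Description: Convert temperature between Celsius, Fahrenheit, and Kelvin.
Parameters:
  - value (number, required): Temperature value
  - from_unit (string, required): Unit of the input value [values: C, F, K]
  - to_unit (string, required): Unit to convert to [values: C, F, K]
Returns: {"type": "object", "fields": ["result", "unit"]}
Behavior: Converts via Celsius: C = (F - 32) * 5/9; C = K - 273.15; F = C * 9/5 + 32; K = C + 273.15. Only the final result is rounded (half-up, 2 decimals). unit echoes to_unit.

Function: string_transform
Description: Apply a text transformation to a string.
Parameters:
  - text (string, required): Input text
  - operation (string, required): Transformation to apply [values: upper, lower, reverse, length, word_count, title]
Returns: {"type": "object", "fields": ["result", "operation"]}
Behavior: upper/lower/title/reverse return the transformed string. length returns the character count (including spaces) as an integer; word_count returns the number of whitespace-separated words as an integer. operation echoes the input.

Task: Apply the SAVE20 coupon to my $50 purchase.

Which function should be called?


The task needs a function whose description is: Apply a discount code to a purchase and return the final price.
calculate_discount


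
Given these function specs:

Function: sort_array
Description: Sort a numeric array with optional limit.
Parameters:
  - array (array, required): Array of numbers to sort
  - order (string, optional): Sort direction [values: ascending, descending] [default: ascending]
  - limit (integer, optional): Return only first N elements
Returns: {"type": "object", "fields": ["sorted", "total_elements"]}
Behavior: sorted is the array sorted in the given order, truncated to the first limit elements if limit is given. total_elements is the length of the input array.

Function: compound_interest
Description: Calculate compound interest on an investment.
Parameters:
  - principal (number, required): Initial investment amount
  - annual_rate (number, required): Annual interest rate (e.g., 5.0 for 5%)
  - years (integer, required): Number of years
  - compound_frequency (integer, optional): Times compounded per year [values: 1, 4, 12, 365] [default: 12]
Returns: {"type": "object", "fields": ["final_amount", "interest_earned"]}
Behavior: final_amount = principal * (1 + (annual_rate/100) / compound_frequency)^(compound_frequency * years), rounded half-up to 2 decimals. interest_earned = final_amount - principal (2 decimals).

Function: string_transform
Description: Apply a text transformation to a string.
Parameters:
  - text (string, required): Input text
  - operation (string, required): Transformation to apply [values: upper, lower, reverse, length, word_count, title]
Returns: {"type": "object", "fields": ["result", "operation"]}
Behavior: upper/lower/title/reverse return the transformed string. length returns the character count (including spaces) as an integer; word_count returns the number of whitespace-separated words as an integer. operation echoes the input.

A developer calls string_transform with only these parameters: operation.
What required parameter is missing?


Required parameters: text, operation
Provided: operation
Missing: text
text
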